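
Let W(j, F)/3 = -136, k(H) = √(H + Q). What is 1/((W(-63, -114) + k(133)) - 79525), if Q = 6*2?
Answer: -79933/6389284344 - √145/6389284344 ≈ -1.2512e-5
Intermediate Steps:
Q = 12
k(H) = √(12 + H) (k(H) = √(H + 12) = √(12 + H))
W(j, F) = -408 (W(j, F) = 3*(-136) = -408)
1/((W(-63, -114) + k(133)) - 79525) = 1/((-408 + √(12 + 133)) - 79525) = 1/((-408 + √145) - 79525) = 1/(-79933 + √145)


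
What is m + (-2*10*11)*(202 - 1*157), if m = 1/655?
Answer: -6484499/655 ≈ -9900.0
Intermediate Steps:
m = 1/655 ≈ 0.0015267
m + (-2*10*11)*(202 - 1*157) = 1/655 + (-2*10*11)*(202 - 1*157) = 1/655 + (-20*11)*(202 - 157) = 1/655 - 220*45 = 1/655 - 9900 = -6484499/655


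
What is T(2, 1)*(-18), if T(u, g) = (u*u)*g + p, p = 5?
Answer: -162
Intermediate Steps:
T(u, g) = 5 + g*u² (T(u, g) = (u*u)*g + 5 = u²*g + 5 = g*u² + 5 = 5 + g*u²)
T(2, 1)*(-18) = (5 + 1*2²)*(-18) = (5 + 1*4)*(-18) = (5 + 4)*(-18) = 9*(-18) = -162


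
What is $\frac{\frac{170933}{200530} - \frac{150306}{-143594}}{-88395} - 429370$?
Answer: $- \frac{49676657176903525381}{115696618707450} \approx -4.2937 \cdot 10^{5}$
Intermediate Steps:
$\frac{\frac{170933}{200530} - \frac{150306}{-143594}}{-88395} - 429370 = \left(170933 \cdot \frac{1}{200530} - - \frac{75153}{71797}\right) \left(- \frac{1}{88395}\right) - 429370 = \left(\frac{170933}{200530} + \frac{75153}{71797}\right) \left(- \frac{1}{88395}\right) - 429370 = \frac{2485718881}{1308859310} \left(- \frac{1}{88395}\right) - 429370 = - \frac{2485718881}{115696618707450} - 429370 = - \frac{49676657176903525381}{115696618707450}$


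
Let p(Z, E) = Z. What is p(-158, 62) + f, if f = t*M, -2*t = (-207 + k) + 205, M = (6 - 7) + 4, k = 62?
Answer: -248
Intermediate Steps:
M = 3 (M = -1 + 4 = 3)
t = -30 (t = -((-207 + 62) + 205)/2 = -(-145 + 205)/2 = -1/2*60 = -30)
f = -90 (f = -30*3 = -90)
p(-158, 62) + f = -158 - 90 = -248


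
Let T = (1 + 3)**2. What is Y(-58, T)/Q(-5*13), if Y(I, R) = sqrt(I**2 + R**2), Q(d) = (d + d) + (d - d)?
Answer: -sqrt(905)/65 ≈ -0.46282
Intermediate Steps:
Q(d) = 2*d (Q(d) = 2*d + 0 = 2*d)
T = 16 (T = 4**2 = 16)
Y(-58, T)/Q(-5*13) = sqrt((-58)**2 + 16**2)/((2*(-5*13))) = sqrt(3364 + 256)/((2*(-65))) = sqrt(3620)/(-130) = (2*sqrt(905))*(-1/130) = -sqrt(905)/65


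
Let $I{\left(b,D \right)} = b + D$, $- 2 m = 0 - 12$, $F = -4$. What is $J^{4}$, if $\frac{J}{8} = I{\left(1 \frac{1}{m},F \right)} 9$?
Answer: $5802782976$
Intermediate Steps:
$m = 6$ ($m = - \frac{0 - 12}{2} = \left(- \frac{1}{2}\right) \left(-12\right) = 6$)
$I{\left(b,D \right)} = D + b$
$J = -276$ ($J = 8 \left(-4 + 1 \cdot \frac{1}{6}\right) 9 = 8 \left(-4 + \frac{1}{6}\right) 9 = 8 \left(\left(- \frac{23}{6}\right) 9\right) = 8 \left(- \frac{69}{2}\right) = -276$)
$J^{4} = \left(-276\right)^{4} = 5802782976$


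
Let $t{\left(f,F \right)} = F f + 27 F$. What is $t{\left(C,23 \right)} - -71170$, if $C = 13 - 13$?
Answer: $71791$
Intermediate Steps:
$C = 0$
$t{\left(f,F \right)} = 27 F + F f$
$t{\left(C,23 \right)} - -71170 = 23 \left(27 + 0\right) - -71170 = 23 \cdot 27 + 71170 = 621 + 71170 = 71791$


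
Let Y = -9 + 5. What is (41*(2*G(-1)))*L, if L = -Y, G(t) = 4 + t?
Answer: 984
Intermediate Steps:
Y = -4
L = 4 (L = -1*(-4) = 4)
(41*(2*G(-1)))*L = (41*(2*(4 - 1)))*4 = (41*(2*3))*4 = (41*6)*4 = 246*4 = 984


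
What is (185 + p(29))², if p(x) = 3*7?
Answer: 42436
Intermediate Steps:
p(x) = 21
(185 + p(29))² = (185 + 21)² = 206² = 42436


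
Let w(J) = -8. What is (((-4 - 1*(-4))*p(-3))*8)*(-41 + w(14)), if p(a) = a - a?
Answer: 0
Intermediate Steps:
p(a) = 0
(((-4 - 1*(-4))*p(-3))*8)*(-41 + w(14)) = (((-4 - 1*(-4))*0)*8)*(-41 - 8) = (((-4 + 4)*0)*8)*(-49) = ((0*0)*8)*(-49) = (0*8)*(-49) = 0*(-49) = 0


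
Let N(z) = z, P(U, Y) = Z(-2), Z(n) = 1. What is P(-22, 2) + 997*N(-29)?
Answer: -28912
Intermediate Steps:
P(U, Y) = 1
P(-22, 2) + 997*N(-29) = 1 + 997*(-29) = 1 - 28913 = -28912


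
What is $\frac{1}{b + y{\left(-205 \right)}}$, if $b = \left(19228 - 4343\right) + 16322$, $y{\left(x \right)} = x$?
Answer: $\frac{1}{31002} \approx 3.2256 \cdot 10^{-5}$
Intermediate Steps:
$b = 31207$ ($b = 14885 + 16322 = 31207$)
$\frac{1}{b + y{\left(-205 \right)}} = \frac{1}{31207 - 205} = \frac{1}{31002}$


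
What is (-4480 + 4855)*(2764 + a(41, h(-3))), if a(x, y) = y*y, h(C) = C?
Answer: 1039875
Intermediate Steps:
a(x, y) = y²
(-4480 + 4855)*(2764 + a(41, h(-3))) = (-4480 + 4855)*(2764 + (-3)²) = 375*(2764 + 9) = 375*2773 = 1039875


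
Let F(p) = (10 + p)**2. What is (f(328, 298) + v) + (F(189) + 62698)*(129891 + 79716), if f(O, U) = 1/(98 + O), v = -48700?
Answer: 9134521099819/426 ≈ 2.1443e+10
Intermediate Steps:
(f(328, 298) + v) + (F(189) + 62698)*(129891 + 79716) = (1/(98 + 328) - 48700) + ((10 + 189)**2 + 62698)*(129891 + 79716) = (1/426 - 48700) + (199**2 + 62698)*209607 = (1/426 - 48700) + (39601 + 62698)*209607 = -20746199/426 + 102299*209607 = -20746199/426 + 21442586493 = 9134521099819/426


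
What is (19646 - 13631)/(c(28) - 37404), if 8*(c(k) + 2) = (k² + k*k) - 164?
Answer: -12030/74461 ≈ -0.16156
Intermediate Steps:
c(k) = -45/2 + k²/4 (c(k) = -2 + ((k² + k*k) - 164)/8 = -2 + ((k² + k²) - 164)/8 = -2 + (2*k² - 164)/8 = -2 + (-164 + 2*k²)/8 = -2 + (-41/2 + k²/4) = -45/2 + k²/4)
(19646 - 13631)/(c(28) - 37404) = (19646 - 13631)/((-45/2 + (¼)*28²) - 37404) = 6015/((-45/2 + (¼)*784) - 37404) = 6015/((-45/2 + 196) - 37404) = 6015/(347/2 - 37404) = 6015/(-74461/2) = 6015*(-2/74461) = -12030/74461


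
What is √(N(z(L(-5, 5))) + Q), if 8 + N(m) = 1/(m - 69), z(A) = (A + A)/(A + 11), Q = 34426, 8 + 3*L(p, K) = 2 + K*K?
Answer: 2*√1084381651/355 ≈ 185.52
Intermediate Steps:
L(p, K) = -2 + K²/3 (L(p, K) = -8/3 + (2 + K*K)/3 = -8/3 + (2 + K²)/3 = -8/3 + (⅔ + K²/3) = -2 + K²/3)
z(A) = 2*A/(11 + A) (z(A) = (2*A)/(11 + A) = 2*A/(11 + A))
N(m) = -8 + 1/(-69 + m) (N(m) = -8 + 1/(m - 69) = -8 + 1/(-69 + m))
√(N(z(L(-5, 5))) + Q) = √((553 - 16*(-2 + (⅓)*5²)/(11 + (-2 + (⅓)*5²)))/(-69 + 2*(-2 + (⅓)*5²)/(11 + (-2 + (⅓)*5²))) + 34426) = √((553 - 16*(-2 + (⅓)*25)/(11 + (-2 + (⅓)*25)))/(-69 + 2*(-2 + (⅓)*25)/(11 + (-2 + (⅓)*25))) + 34426) = √((553 - 16*(-2 + 25/3)/(11 + (-2 + 25/3)))/(-69 + 2*(-2 + 25/3)/(11 + (-2 + 25/3))) + 34426) = √((553 - 16*19/(3*(11 + 19/3)))/(-69 + 2*(19/3)/(11 + 19/3)) + 34426) = √((553 - 16*19/(3*52/3))/(-69 + 2*(19/3)/(52/3)) + 34426) = √((553 - 16*19*3/(3*52))/(-69 + 2*(19/3)*(3/52)) + 34426) = √((553 - 8*19/26)/(-69 + 19/26) + 34426) = √((553 - 76/13)/(-1775/26) + 34426) = √(-26/1775*7113/13 + 34426) = √(-14226/1775 + 34426) = √(61091924/1775) = 2*√1084381651/355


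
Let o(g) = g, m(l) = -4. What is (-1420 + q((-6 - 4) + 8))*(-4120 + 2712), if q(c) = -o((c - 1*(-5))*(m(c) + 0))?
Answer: 1982464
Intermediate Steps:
q(c) = 20 + 4*c (q(c) = -(c - 1*(-5))*(-4 + 0) = -(c + 5)*(-4) = -(5 + c)*(-4) = -(-20 - 4*c) = 20 + 4*c)
(-1420 + q((-6 - 4) + 8))*(-4120 + 2712) = (-1420 + (20 + 4*((-6 - 4) + 8)))*(-4120 + 2712) = (-1420 + (20 + 4*(-10 + 8)))*(-1408) = (-1420 + (20 + 4*(-2)))*(-1408) = (-1420 + (20 - 8))*(-1408) = (-1420 + 12)*(-1408) = -1408*(-1408) = 1982464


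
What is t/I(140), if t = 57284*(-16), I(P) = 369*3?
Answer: -916544/1107 ≈ -827.95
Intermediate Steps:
I(P) = 1107
t = -916544
t/I(140) = -916544/1107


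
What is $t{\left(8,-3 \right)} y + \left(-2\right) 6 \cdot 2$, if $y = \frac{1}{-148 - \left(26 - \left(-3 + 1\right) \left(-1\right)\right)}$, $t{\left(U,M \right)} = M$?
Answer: $- \frac{4125}{172} \approx -23.983$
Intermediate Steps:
$y = - \frac{1}{172}$ ($y = \frac{1}{-148 - 24} = \frac{1}{-172} = - \frac{1}{172} \approx -0.005814$)
$t{\left(8,-3 \right)} y + \left(-2\right) 6 \cdot 2 = \left(-3\right) \left(- \frac{1}{172}\right) + \left(-2\right) 6 \cdot 2 = \frac{3}{172} - 24 = - \frac{4125}{172}$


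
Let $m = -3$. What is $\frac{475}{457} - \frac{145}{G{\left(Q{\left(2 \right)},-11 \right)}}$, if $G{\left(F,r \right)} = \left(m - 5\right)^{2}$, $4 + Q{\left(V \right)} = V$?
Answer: $- \frac{35865}{29248} \approx -1.2262$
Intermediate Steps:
$Q{\left(V \right)} = -4 + V$
$G{\left(F,r \right)} = 64$ ($G{\left(F,r \right)} = \left(-3 - 5\right)^{2} = \left(-8\right)^{2} = 64$)
$\frac{475}{457} - \frac{145}{G{\left(Q{\left(2 \right)},-11 \right)}} = \frac{475}{457} - \frac{145}{64} = - \frac{35865}{29248}$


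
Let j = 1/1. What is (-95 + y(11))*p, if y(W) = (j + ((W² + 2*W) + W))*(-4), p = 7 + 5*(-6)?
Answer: 16445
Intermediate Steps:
j = 1
p = -23 (p = 7 - 30 = -23)
y(W) = -4 - 12*W - 4*W² (y(W) = (1 + ((W² + 2*W) + W))*(-4) = (1 + (W² + 3*W))*(-4) = (1 + W² + 3*W)*(-4) = -4 - 12*W - 4*W²)
(-95 + y(11))*p = (-95 + (-4 - 12*11 - 4*11²))*(-23) = (-95 + (-4 - 132 - 4*121))*(-23) = (-95 + (-4 - 132 - 484))*(-23) = (-95 - 620)*(-23) = -715*(-23) = 16445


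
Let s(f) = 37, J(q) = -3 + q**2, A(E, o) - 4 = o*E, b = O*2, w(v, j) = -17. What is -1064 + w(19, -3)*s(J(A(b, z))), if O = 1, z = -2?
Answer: -1693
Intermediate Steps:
b = 2 (b = 1*2 = 2)
A(E, o) = 4 + E*o (A(E, o) = 4 + o*E = 4 + E*o)
-1064 + w(19, -3)*s(J(A(b, z))) = -1064 - 17*37 = -1064 - 629 = -1693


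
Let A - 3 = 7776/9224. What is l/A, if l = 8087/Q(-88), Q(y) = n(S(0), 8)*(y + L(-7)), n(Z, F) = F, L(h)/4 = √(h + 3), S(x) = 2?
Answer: -102567421/34597248 - 9324311*I/34597248 ≈ -2.9646 - 0.26951*I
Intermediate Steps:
L(h) = 4*√(3 + h) (L(h) = 4*√(h + 3) = 4*√(3 + h))
Q(y) = 8*y + 64*I (Q(y) = 8*(y + 4*√(3 - 7)) = 8*(y + 4*√(-4)) = 8*(y + 4*(2*I)) = 8*(y + 8*I) = 8*y + 64*I)
A = 4431/1153 (A = 3 + 7776/9224 = 3 + 7776*(1/9224) = 3 + 972/1153 = 4431/1153 ≈ 3.8430)
l = 8087*(-704 - 64*I)/499712 (l = 8087/(8*(-88) + 64*I) = 8087/(-704 + 64*I) = 8087*((-704 - 64*I)/499712) = 8087*(-704 - 64*I)/499712 ≈ -11.393 - 1.0357*I)
l/A = (-88957/7808 - 8087*I/7808)/(4431/1153) = (-88957/7808 - 8087*I/7808)*(1153/4431) = -102567421/34597248 - 9324311*I/34597248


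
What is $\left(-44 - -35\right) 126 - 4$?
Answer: $-1138$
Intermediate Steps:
$\left(-44 - -35\right) 126 - 4 = \left(-44 + 35\right) 126 - 4 = \left(-9\right) 126 - 4 = -1134 - 4 = -1138$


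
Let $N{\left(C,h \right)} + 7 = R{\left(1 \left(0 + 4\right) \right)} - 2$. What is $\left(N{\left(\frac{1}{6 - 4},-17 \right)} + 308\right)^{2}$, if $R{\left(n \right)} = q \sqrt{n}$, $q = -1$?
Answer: $88209$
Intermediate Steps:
$R{\left(n \right)} = - \sqrt{n}$
$N{\left(C,h \right)} = -11$ ($N{\left(C,h \right)} = -7 - \left(2 + \sqrt{1 \left(0 + 4\right)}\right) = -7 - \left(2 + \sqrt{1 \cdot 4}\right) = -7 - \left(2 + \sqrt{4}\right) = -7 - 4 = -11$)
$\left(N{\left(\frac{1}{6 - 4},-17 \right)} + 308\right)^{2} = \left(-11 + 308\right)^{2} = 297^{2} = 88209$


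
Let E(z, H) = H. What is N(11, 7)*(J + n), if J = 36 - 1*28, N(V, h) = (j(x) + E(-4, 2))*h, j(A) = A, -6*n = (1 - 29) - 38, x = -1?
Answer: 133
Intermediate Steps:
n = 11 (n = -((1 - 29) - 38)/6 = -(-28 - 38)/6 = -⅙*(-66) = 11)
N(V, h) = h (N(V, h) = (-1 + 2)*h = 1*h = h)
J = 8 (J = 36 - 28 = 8)
N(11, 7)*(J + n) = 7*(8 + 11) = 7*19 = 133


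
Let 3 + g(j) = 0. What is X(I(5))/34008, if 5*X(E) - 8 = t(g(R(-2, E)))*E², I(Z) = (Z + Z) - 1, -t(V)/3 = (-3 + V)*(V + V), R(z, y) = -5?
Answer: -437/8502 ≈ -0.051400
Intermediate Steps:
g(j) = -3 (g(j) = -3 + 0 = -3)
t(V) = -6*V*(-3 + V) (t(V) = -3*(-3 + V)*(V + V) = -3*(-3 + V)*2*V = -6*V*(-3 + V))
I(Z) = -1 + 2*Z (I(Z) = 2*Z - 1 = -1 + 2*Z)
X(E) = 8/5 - 108*E²/5 (X(E) = 8/5 + ((6*(-3)*(3 - 1*(-3)))*E²)/5 = 8/5 + ((6*(-3)*(3 + 3))*E²)/5 = 8/5 + ((6*(-3)*6)*E²)/5 = 8/5 + (-108*E²)/5 = 8/5 - 108*E²/5)
X(I(5))/34008 = (8/5 - 108*(-1 + 2*5)²/5)/34008 = (8/5 - 108*(-1 + 10)²/5)*(1/34008) = (8/5 - 108/5*9²)*(1/34008) = (8/5 - 108/5*81)*(1/34008) = (8/5 - 8748/5)*(1/34008) = -1748*1/34008 = -437/8502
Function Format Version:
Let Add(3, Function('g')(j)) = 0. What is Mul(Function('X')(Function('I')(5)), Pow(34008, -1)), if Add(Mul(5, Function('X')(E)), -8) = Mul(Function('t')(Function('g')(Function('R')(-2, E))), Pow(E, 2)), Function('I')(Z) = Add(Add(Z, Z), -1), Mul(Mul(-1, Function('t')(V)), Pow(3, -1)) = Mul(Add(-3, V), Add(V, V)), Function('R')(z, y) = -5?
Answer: Rational(-437, 8502) ≈ -0.051400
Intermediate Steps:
Function('g')(j) = -3 (Function('g')(j) = Add(-3, 0) = -3)
Function('t')(V) = Mul(-6, V, Add(-3, V)) (Function('t')(V) = Mul(-3, Mul(Add(-3, V), Add(V, V))) = Mul(-3, Mul(Add(-3, V), Mul(2, V))) = Mul(-3, Mul(2, V, Add(-3, V))) = Mul(-6, V, Add(-3, V)))
Function('I')(Z) = Add(-1, Mul(2, Z)) (Function('I')(Z) = Add(Mul(2, Z), -1) = Add(-1, Mul(2, Z)))
Function('X')(E) = Add(Rational(8, 5), Mul(Rational(-108, 5), Pow(E, 2))) (Function('X')(E) = Add(Rational(8, 5), Mul(Rational(1, 5), Mul(Mul(6, -3, Add(3, Mul(-1, -3))), Pow(E, 2)))) = Add(Rational(8, 5), Mul(Rational(1, 5), Mul(Mul(6, -3, Add(3, 3)), Pow(E, 2)))) = Add(Rational(8, 5), Mul(Rational(1, 5), Mul(Mul(6, -3, 6), Pow(E, 2)))) = Add(Rational(8, 5), Mul(Rational(1, 5), Mul(-108, Pow(E, 2)))) = Add(Rational(8, 5), Mul(Rational(-108, 5), Pow(E, 2))))
Mul(Function('X')(Function('I')(5)), Pow(34008, -1)) = Mul(Add(Rational(8, 5), Mul(Rational(-108, 5), Pow(Add(-1, Mul(2, 5)), 2))), Pow(34008, -1)) = Mul(Add(Rational(8, 5), Mul(Rational(-108, 5), Pow(Add(-1, 10), 2))), Rational(1, 34008)) = Mul(Add(Rational(8, 5), Mul(Rational(-108, 5), Pow(9, 2))), Rational(1, 34008)) = Mul(Add(Rational(8, 5), Mul(Rational(-108, 5), 81)), Rational(1, 34008)) = Mul(Add(Rational(8, 5), Rational(-8748, 5)), Rational(1, 34008)) = Mul(-1748, Rational(1, 34008)) = Rational(-437, 8502)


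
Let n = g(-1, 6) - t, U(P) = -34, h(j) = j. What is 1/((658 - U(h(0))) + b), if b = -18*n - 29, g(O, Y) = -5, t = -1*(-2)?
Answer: 1/789 ≈ 0.0012674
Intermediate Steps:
t = 2
n = -7 (n = -5 - 1*2 = -5 - 2 = -7)
b = 97 (b = -18*(-7) - 29 = 126 - 29 = 97)
1/((658 - U(h(0))) + b) = 1/((658 - 1*(-34)) + 97) = 1/((658 + 34) + 97) = 1/(692 + 97) = 1/789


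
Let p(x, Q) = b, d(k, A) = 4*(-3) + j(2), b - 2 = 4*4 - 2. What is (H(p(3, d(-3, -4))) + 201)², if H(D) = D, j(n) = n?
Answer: 47089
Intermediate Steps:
b = 16 (b = 2 + (4*4 - 2) = 2 + (16 - 2) = 2 + 14 = 16)
d(k, A) = -10 (d(k, A) = 4*(-3) + 2 = -12 + 2 = -10)
p(x, Q) = 16
(H(p(3, d(-3, -4))) + 201)² = (16 + 201)² = 217² = 47089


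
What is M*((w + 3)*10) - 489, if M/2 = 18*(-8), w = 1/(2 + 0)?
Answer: -10569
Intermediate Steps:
w = 1/2 ≈ 0.50000
M = -288 (M = 2*(18*(-8)) = 2*(-144) = -288)
M*((w + 3)*10) - 489 = -288*(1/2 + 3)*10 - 489 = -1008*10 - 489 = -288*35 - 489 = -10080 - 489 = -10569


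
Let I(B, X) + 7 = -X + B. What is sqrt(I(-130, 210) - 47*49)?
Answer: 5*I*sqrt(106) ≈ 51.478*I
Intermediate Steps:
I(B, X) = -7 + B - X (I(B, X) = -7 + (-X + B) = -7 + (B - X) = -7 + B - X)
sqrt(I(-130, 210) - 47*49) = sqrt((-7 - 130 - 1*210) - 47*49) = sqrt((-7 - 130 - 210) - 2303) = sqrt(-347 - 2303) = sqrt(-2650) = 5*I*sqrt(106)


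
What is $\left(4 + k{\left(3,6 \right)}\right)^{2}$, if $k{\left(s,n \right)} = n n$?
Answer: $1600$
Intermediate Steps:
$k{\left(s,n \right)} = n^{2}$
$\left(4 + k{\left(3,6 \right)}\right)^{2} = \left(4 + 6^{2}\right)^{2} = \left(4 + 36\right)^{2} = 40^{2} = 1600$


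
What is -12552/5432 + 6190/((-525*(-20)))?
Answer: -175307/101850 ≈ -1.7212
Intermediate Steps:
-12552/5432 + 6190/((-525*(-20))) = -12552*1/5432 + 6190/10500 = -1569/679 + 6190*(1/10500) = -1569/679 + 619/1050 = -175307/101850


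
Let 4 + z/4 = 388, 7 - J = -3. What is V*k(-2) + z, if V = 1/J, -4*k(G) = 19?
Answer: 61421/40 ≈ 1535.5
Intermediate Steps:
J = 10 (J = 7 - 1*(-3) = 7 + 3 = 10)
k(G) = -19/4 (k(G) = -1/4*19 = -19/4)
z = 1536 (z = -16 + 4*388 = -16 + 1552 = 1536)
V = 1/10 ≈ 0.10000
V*k(-2) + z = (1/10)*(-19/4) + 1536 = -19/40 + 1536 = 61421/40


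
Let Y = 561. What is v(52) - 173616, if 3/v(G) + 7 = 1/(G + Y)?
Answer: -248271493/1430 ≈ -1.7362e+5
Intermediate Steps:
v(G) = 3/(-7 + 1/(561 + G)) (v(G) = 3/(-7 + 1/(G + 561)) = 3/(-7 + 1/(561 + G)))
v(52) - 173616 = 3*(-561 - 1*52)/(3926 + 7*52) - 173616 = 3*(-561 - 52)/(3926 + 364) - 173616 = 3*(-613)/4290 - 173616 = 3*(1/4290)*(-613) - 173616 = -613/1430 - 173616 = -248271493/1430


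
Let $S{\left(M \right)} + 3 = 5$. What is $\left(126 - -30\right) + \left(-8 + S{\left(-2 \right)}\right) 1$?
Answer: $150$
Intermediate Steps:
$S{\left(M \right)} = 2$ ($S{\left(M \right)} = -3 + 5 = 2$)
$\left(126 - -30\right) + \left(-8 + S{\left(-2 \right)}\right) 1 = \left(126 - -30\right) + \left(-8 + 2\right) 1 = \left(126 + 30\right) - 6 = 156 - 6 = 150$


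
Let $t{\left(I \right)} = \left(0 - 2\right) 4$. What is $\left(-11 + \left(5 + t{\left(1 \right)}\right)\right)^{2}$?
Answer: $196$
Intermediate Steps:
$t{\left(I \right)} = -8$ ($t{\left(I \right)} = \left(-2\right) 4 = -8$)
$\left(-11 + \left(5 + t{\left(1 \right)}\right)\right)^{2} = \left(-11 + \left(5 - 8\right)\right)^{2} = \left(-11 - 3\right)^{2} = \left(-14\right)^{2} = 196$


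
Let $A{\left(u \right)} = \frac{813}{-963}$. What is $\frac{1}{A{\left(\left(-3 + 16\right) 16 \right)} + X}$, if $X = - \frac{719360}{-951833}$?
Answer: $- \frac{305538393}{27032183} \approx -11.303$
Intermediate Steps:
$A{\left(u \right)} = - \frac{271}{321}$ ($A{\left(u \right)} = 813 \left(- \frac{1}{963}\right) = - \frac{271}{321}$)
$X = \frac{719360}{951833}$ ($X = \left(-719360\right) \left(- \frac{1}{951833}\right) = \frac{719360}{951833} \approx 0.75576$)
$\frac{1}{A{\left(\left(-3 + 16\right) 16 \right)} + X} = \frac{1}{- \frac{271}{321} + \frac{719360}{951833}} = \frac{1}{- \frac{27032183}{305538393}} = - \frac{305538393}{27032183}$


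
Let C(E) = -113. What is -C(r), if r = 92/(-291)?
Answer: 113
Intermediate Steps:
r = -92/291 (r = 92*(-1/291) = -92/291 ≈ -0.31615)
-C(r) = -1*(-113) = 113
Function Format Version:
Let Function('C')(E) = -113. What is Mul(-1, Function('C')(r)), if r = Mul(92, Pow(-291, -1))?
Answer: 113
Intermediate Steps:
r = Rational(-92, 291) (r = Mul(92, Rational(-1, 291)) = Rational(-92, 291) ≈ -0.31615)
Mul(-1, Function('C')(r)) = Mul(-1, -113) = 113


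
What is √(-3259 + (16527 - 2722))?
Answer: √10546 ≈ 102.69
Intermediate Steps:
√(-3259 + (16527 - 2722)) = √(-3259 + 13805) = √10546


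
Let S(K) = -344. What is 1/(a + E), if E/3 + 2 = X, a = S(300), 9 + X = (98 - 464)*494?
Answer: -1/542789 ≈ -1.8423e-6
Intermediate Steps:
X = -180813 (X = -9 + (98 - 464)*494 = -9 - 366*494 = -9 - 180804 = -180813)
a = -344
E = -542445 (E = -6 + 3*(-180813) = -6 - 542439 = -542445)
1/(a + E) = 1/(-344 - 542445) = 1/(-542789) = -1/542789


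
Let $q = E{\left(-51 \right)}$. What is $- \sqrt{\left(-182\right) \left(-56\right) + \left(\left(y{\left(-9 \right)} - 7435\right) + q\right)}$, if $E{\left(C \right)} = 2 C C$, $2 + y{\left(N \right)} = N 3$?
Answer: $- \sqrt{7930} \approx -89.051$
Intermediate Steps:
$y{\left(N \right)} = -2 + 3 N$ ($y{\left(N \right)} = -2 + N 3 = -2 + 3 N$)
$E{\left(C \right)} = 2 C^{2}$
$q = 5202$ ($q = 2 \left(-51\right)^{2} = 2 \cdot 2601 = 5202$)
$- \sqrt{\left(-182\right) \left(-56\right) + \left(\left(y{\left(-9 \right)} - 7435\right) + q\right)} = - \sqrt{\left(-182\right) \left(-56\right) + \left(\left(\left(-2 + 3 \left(-9\right)\right) - 7435\right) + 5202\right)} = - \sqrt{10192 + \left(\left(\left(-2 - 27\right) - 7435\right) + 5202\right)} = - \sqrt{10192 + \left(\left(-29 - 7435\right) + 5202\right)} = - \sqrt{10192 + \left(-7464 + 5202\right)} = - \sqrt{10192 - 2262} = - \sqrt{7930}$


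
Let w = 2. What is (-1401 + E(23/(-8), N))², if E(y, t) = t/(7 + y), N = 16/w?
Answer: 2131576561/1089 ≈ 1.9574e+6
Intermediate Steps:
N = 8 (N = 16/2 = 16*(½) = 8)
E(y, t) = t/(7 + y)
(-1401 + E(23/(-8), N))² = (-1401 + 8/(7 + 23/(-8)))² = (-1401 + 8/(7 + 23*(-⅛)))² = (-1401 + 8/(7 - 23/8))² = (-1401 + 8/(33/8))² = (-1401 + 8*(8/33))² = (-1401 + 64/33)² = (-46169/33)² = 2131576561/1089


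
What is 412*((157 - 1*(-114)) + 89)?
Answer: 148320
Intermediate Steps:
412*((157 - 1*(-114)) + 89) = 412*((157 + 114) + 89) = 412*(271 + 89) = 412*360 = 148320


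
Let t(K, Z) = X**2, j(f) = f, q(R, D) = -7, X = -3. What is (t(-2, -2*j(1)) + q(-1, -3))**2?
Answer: 4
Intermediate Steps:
t(K, Z) = 9 (t(K, Z) = (-3)**2 = 9)
(t(-2, -2*j(1)) + q(-1, -3))**2 = (9 - 7)**2 = 2**2 = 4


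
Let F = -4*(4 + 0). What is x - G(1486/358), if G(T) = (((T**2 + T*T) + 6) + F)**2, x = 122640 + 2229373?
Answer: 2414022780964509/1026625681 ≈ 2.3514e+6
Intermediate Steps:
x = 2352013
F = -16 (F = -4*4 = -16)
G(T) = (-10 + 2*T**2)**2 (G(T) = (((T**2 + T*T) + 6) - 16)**2 = (((T**2 + T**2) + 6) - 16)**2 = ((2*T**2 + 6) - 16)**2 = ((6 + 2*T**2) - 16)**2 = (-10 + 2*T**2)**2)
x - G(1486/358) = 2352013 - 4*(-5 + (1486/358)**2)**2 = 2352013 - 4*(-5 + (1486*(1/358))**2)**2 = 2352013 - 4*(-5 + (743/179)**2)**2 = 2352013 - 4*(-5 + 552049/32041)**2 = 2352013 - 4*(391844/32041)**2 = 2352013 - 4*153541720336/1026625681 = 2352013 - 1*614166881344/1026625681 = 2352013 - 614166881344/1026625681 = 2414022780964509/1026625681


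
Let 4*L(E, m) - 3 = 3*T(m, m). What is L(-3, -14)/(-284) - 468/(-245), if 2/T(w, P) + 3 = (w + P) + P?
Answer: 1592837/834960 ≈ 1.9077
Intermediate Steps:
T(w, P) = 2/(-3 + w + 2*P) (T(w, P) = 2/(-3 + ((w + P) + P)) = 2/(-3 + ((P + w) + P)) = 2/(-3 + (w + 2*P)) = 2/(-3 + w + 2*P))
L(E, m) = ¾ + 3/(2*(-3 + 3*m)) (L(E, m) = ¾ + (3*(2/(-3 + m + 2*m)))/4 = ¾ + (3*(2/(-3 + 3*m)))/4 = ¾ + (6/(-3 + 3*m))/4 = ¾ + 3/(2*(-3 + 3*m)))
L(-3, -14)/(-284) - 468/(-245) = ((-1 + 3*(-14))/(4*(-1 - 14)))/(-284) - 468/(-245) = ((¼)*(-1 - 42)/(-15))*(-1/284) - 468*(-1/245) = ((¼)*(-1/15)*(-43))*(-1/284) + 468/245 = (43/60)*(-1/284) + 468/245 = -43/17040 + 468/245 = 1592837/834960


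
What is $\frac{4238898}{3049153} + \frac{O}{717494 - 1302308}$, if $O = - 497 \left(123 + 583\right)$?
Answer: $\frac{1774429898959}{891593681271} \approx 1.9902$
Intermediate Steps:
$O = -350882$ ($O = \left(-497\right) 706 = -350882$)
$\frac{4238898}{3049153} + \frac{O}{717494 - 1302308} = \frac{4238898}{3049153} - \frac{350882}{717494 - 1302308} = 4238898 \cdot \frac{1}{3049153} - \frac{350882}{717494 - 1302308} = \frac{4238898}{3049153} - \frac{350882}{-584814} = \frac{4238898}{3049153} - - \frac{175441}{292407} = \frac{4238898}{3049153} + \frac{175441}{292407} = \frac{1774429898959}{891593681271}$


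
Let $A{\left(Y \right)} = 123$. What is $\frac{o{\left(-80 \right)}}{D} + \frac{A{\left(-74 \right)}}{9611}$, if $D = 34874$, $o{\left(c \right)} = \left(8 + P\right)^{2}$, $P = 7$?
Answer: $\frac{131673}{6840286} \approx 0.01925$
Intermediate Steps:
$o{\left(c \right)} = 225$ ($o{\left(c \right)} = \left(8 + 7\right)^{2} = 15^{2} = 225$)
$\frac{o{\left(-80 \right)}}{D} + \frac{A{\left(-74 \right)}}{9611} = \frac{225}{34874} + \frac{123}{9611} = \frac{131673}{6840286}$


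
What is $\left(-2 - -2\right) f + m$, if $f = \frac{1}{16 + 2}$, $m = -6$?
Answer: $-6$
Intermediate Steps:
$f = \frac{1}{18} \approx 0.055556$
$\left(-2 - -2\right) f + m = \left(-2 - -2\right) \frac{1}{18} - 6 = \left(-2 + 2\right) \frac{1}{18} - 6 = 0 \cdot \frac{1}{18} - 6 = 0 - 6 = -6$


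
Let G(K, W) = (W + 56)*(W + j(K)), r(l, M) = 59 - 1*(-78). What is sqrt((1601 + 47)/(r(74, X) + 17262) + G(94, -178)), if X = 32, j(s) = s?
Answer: 10*sqrt(31023565334)/17399 ≈ 101.23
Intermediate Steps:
r(l, M) = 137 (r(l, M) = 59 + 78 = 137)
G(K, W) = (56 + W)*(K + W) (G(K, W) = (W + 56)*(W + K) = (56 + W)*(K + W))
sqrt((1601 + 47)/(r(74, X) + 17262) + G(94, -178)) = sqrt((1601 + 47)/(137 + 17262) + ((-178)**2 + 56*94 + 56*(-178) + 94*(-178))) = sqrt(1648/17399 + (31684 + 5264 - 9968 - 16732)) = sqrt(1648*(1/17399) + 10248) = sqrt(1648/17399 + 10248) = sqrt(178306600/17399) = 10*sqrt(31023565334)/17399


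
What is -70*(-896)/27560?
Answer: 1568/689 ≈ 2.2758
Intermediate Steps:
-70*(-896)/27560 = 62720*(1/27560) = 1568/689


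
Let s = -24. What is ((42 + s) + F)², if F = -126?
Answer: 11664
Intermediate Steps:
((42 + s) + F)² = ((42 - 24) - 126)² = (18 - 126)² = (-108)² = 11664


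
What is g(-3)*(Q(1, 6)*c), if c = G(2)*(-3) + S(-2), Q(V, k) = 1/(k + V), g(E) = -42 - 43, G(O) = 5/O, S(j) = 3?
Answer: 765/14 ≈ 54.643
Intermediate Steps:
g(E) = -85
Q(V, k) = 1/(V + k)
c = -9/2 (c = (5/2)*(-3) + 3 = -15/2 + 3 = -9/2 ≈ -4.5000)
g(-3)*(Q(1, 6)*c) = -85*(-9)/((1 + 6)*2) = -85*(-9)/(7*2) = -85*(-9/14) = 765/14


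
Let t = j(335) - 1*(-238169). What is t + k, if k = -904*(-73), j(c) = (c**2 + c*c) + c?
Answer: 528946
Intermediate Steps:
j(c) = c + 2*c**2 (j(c) = (c**2 + c**2) + c = 2*c**2 + c = c + 2*c**2)
t = 462954 (t = 335*(1 + 2*335) - 1*(-238169) = 335*(1 + 670) + 238169 = 335*671 + 238169 = 224785 + 238169 = 462954)
k = 65992
t + k = 462954 + 65992 = 528946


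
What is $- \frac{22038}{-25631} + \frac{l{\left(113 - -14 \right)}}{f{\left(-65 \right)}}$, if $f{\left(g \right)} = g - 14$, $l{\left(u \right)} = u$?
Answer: $- \frac{1514135}{2024849} \approx -0.74778$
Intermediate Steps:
$f{\left(g \right)} = -14 + g$
$- \frac{22038}{-25631} + \frac{l{\left(113 - -14 \right)}}{f{\left(-65 \right)}} = - \frac{22038}{-25631} + \frac{113 - -14}{-14 - 65} = \left(-22038\right) \left(- \frac{1}{25631}\right) + \frac{113 + 14}{-79} = \frac{22038}{25631} + 127 \left(- \frac{1}{79}\right) = \frac{22038}{25631} - \frac{127}{79} = - \frac{1514135}{2024849}$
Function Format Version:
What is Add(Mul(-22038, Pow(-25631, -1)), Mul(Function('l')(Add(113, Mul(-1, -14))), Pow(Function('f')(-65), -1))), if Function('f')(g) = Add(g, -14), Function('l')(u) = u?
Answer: Rational(-1514135, 2024849) ≈ -0.74778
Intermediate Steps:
Function('f')(g) = Add(-14, g)
Add(Mul(-22038, Pow(-25631, -1)), Mul(Function('l')(Add(113, Mul(-1, -14))), Pow(Function('f')(-65), -1))) = Add(Mul(-22038, Pow(-25631, -1)), Mul(Add(113, Mul(-1, -14)), Pow(Add(-14, -65), -1))) = Add(Mul(-22038, Rational(-1, 25631)), Mul(Add(113, 14), Pow(-79, -1))) = Add(Rational(22038, 25631), Mul(127, Rational(-1, 79))) = Add(Rational(22038, 25631), Rational(-127, 79)) = Rational(-1514135, 2024849)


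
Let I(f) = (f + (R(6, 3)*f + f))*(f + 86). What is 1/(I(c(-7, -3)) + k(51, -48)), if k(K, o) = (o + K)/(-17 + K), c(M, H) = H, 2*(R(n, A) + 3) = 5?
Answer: -17/6348 ≈ -0.0026780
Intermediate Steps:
R(n, A) = -1/2 (R(n, A) = -3 + (1/2)*5 = -3 + 5/2 = -1/2)
k(K, o) = (K + o)/(-17 + K)
I(f) = 3*f*(86 + f)/2 (I(f) = (f + (-f/2 + f))*(f + 86) = (f + f/2)*(86 + f) = (3*f/2)*(86 + f) = 3*f*(86 + f)/2)
1/(I(c(-7, -3)) + k(51, -48)) = 1/((3/2)*(-3)*(86 - 3) + (51 - 48)/(-17 + 51)) = 1/((3/2)*(-3)*83 + 3/34) = 1/(-747/2 + (1/34)*3) = 1/(-747/2 + 3/34) = 1/(-6348/17) = -17/6348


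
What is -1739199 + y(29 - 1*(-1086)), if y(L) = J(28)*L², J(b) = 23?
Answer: 26854976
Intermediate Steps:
y(L) = 23*L²
-1739199 + y(29 - 1*(-1086)) = -1739199 + 23*(29 - 1*(-1086))² = -1739199 + 23*(29 + 1086)² = -1739199 + 23*1115² = -1739199 + 23*1243225 = -1739199 + 28594175 = 26854976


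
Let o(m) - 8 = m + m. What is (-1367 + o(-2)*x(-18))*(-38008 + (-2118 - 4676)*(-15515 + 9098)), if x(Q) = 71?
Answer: -47174494470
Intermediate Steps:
o(m) = 8 + 2*m (o(m) = 8 + (m + m) = 8 + 2*m)
(-1367 + o(-2)*x(-18))*(-38008 + (-2118 - 4676)*(-15515 + 9098)) = (-1367 + (8 + 2*(-2))*71)*(-38008 + (-2118 - 4676)*(-15515 + 9098)) = (-1367 + (8 - 4)*71)*(-38008 - 6794*(-6417)) = (-1367 + 4*71)*(-38008 + 43597098) = (-1367 + 284)*43559090 = -1083*43559090 = -47174494470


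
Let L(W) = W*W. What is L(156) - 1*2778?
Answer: 21558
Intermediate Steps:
L(W) = W²
L(156) - 1*2778 = 156² - 1*2778 = 24336 - 2778 = 21558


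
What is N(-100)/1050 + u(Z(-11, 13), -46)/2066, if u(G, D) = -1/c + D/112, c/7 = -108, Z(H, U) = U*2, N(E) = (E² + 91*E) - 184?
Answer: 53237741/78094800 ≈ 0.68171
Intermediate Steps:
N(E) = -184 + E² + 91*E
Z(H, U) = 2*U
c = -756 (c = 7*(-108) = -756)
u(G, D) = 1/756 + D/112 (u(G, D) = -1/(-756) + D/112 = -1*(-1/756) + D*(1/112) = 1/756 + D/112)
N(-100)/1050 + u(Z(-11, 13), -46)/2066 = (-184 + (-100)² + 91*(-100))/1050 + (1/756 + (1/112)*(-46))/2066 = (-184 + 10000 - 9100)*(1/1050) + (1/756 - 23/56)*(1/2066) = 716*(1/1050) - 619/1512*1/2066 = 358/525 - 619/3123792 = 53237741/78094800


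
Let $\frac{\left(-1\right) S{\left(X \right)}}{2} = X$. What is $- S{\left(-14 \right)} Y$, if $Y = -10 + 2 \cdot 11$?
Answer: $-336$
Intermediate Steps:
$Y = 12$ ($Y = -10 + 22 = 12$)
$S{\left(X \right)} = - 2 X$
$- S{\left(-14 \right)} Y = - \left(-2\right) \left(-14\right) 12 = \left(-1\right) 28 \cdot 12 = \left(-28\right) 12 = -336$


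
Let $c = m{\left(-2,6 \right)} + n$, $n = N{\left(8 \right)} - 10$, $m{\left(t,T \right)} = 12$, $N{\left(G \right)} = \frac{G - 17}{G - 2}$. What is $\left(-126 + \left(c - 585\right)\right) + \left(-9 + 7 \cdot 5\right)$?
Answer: $- \frac{1369}{2} \approx -684.5$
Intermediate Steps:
$N{\left(G \right)} = \frac{-17 + G}{-2 + G}$
$n = - \frac{23}{2}$ ($n = \frac{-17 + 8}{-2 + 8} - 10 = \frac{1}{6} \left(-9\right) - 10 = - \frac{3}{2} - 10 = - \frac{23}{2} \approx -11.5$)
$c = \frac{1}{2}$ ($c = 12 - \frac{23}{2} = \frac{1}{2} \approx 0.5$)
$\left(-126 + \left(c - 585\right)\right) + \left(-9 + 7 \cdot 5\right) = \left(-126 + \left(\frac{1}{2} - 585\right)\right) + \left(-9 + 7 \cdot 5\right) = \left(-126 - \frac{1169}{2}\right) + \left(-9 + 35\right) = - \frac{1421}{2} + 26 = - \frac{1369}{2}$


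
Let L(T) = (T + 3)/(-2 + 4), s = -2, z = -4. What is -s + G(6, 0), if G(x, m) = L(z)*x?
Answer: -1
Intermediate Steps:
L(T) = 3/2 + T/2 (L(T) = (3 + T)/2 = (3 + T)*(½) = 3/2 + T/2)
G(x, m) = -x/2 (G(x, m) = (3/2 + (½)*(-4))*x = (3/2 - 2)*x = -x/2)
-s + G(6, 0) = -1*(-2) - ½*6 = 2 - 3 = -1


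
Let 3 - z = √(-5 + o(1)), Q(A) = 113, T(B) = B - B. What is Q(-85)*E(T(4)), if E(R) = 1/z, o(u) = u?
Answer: 339/13 + 226*I/13 ≈ 26.077 + 17.385*I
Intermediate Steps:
T(B) = 0
z = 3 - 2*I (z = 3 - √(-5 + 1) = 3 - √(-4) = 3 - 2*I ≈ 3.0 - 2.0*I)
E(R) = (3 + 2*I)/13 (E(R) = 1/(3 - 2*I) = (3 + 2*I)/13)
Q(-85)*E(T(4)) = 113*(3/13 + 2*I/13) = 339/13 + 226*I/13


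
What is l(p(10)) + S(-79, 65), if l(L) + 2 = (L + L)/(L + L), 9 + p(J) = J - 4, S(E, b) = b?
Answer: 64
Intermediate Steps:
p(J) = -13 + J (p(J) = -9 + (J - 4) = -9 + (-4 + J) = -13 + J)
l(L) = -1 (l(L) = -2 + (L + L)/(L + L) = -2 + (2*L)/((2*L)) = -2 + (2*L)*(1/(2*L)) = -2 + 1 = -1)
l(p(10)) + S(-79, 65) = -1 + 65 = 64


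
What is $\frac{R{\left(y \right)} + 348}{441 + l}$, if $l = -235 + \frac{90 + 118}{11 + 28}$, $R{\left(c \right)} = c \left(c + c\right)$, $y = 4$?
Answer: $\frac{570}{317} \approx 1.7981$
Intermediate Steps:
$R{\left(c \right)} = 2 c^{2}$ ($R{\left(c \right)} = c 2 c = 2 c^{2}$)
$l = - \frac{689}{3}$ ($l = -235 + \frac{208}{39} = -235 + 208 \cdot \frac{1}{39} = -235 + \frac{16}{3} = - \frac{689}{3} \approx -229.67$)
$\frac{R{\left(y \right)} + 348}{441 + l} = \frac{2 \cdot 4^{2} + 348}{441 - \frac{689}{3}} = \frac{2 \cdot 16 + 348}{\frac{634}{3}} = \left(32 + 348\right) \frac{3}{634} = 380 \cdot \frac{3}{634} = \frac{570}{317}$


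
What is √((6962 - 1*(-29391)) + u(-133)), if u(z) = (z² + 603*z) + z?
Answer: I*√26290 ≈ 162.14*I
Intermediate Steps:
u(z) = z² + 604*z
√((6962 - 1*(-29391)) + u(-133)) = √((6962 - 1*(-29391)) - 133*(604 - 133)) = √((6962 + 29391) - 133*471) = √(36353 - 62643) = √(-26290) = I*√26290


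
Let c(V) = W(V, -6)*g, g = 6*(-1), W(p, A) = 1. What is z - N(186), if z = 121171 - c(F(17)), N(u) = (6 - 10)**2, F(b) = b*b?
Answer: 121161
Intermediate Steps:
g = -6
F(b) = b**2
c(V) = -6 (c(V) = 1*(-6) = -6)
N(u) = 16 (N(u) = (-4)**2 = 16)
z = 121177 (z = 121171 - 1*(-6) = 121171 + 6 = 121177)
z - N(186) = 121177 - 1*16 = 121177 - 16 = 121161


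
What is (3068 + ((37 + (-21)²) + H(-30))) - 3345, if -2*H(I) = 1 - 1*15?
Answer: 208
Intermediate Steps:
H(I) = 7 (H(I) = -(1 - 1*15)/2 = -(1 - 15)/2 = -½*(-14) = 7)
(3068 + ((37 + (-21)²) + H(-30))) - 3345 = (3068 + ((37 + (-21)²) + 7)) - 3345 = (3068 + ((37 + 441) + 7)) - 3345 = (3068 + (478 + 7)) - 3345 = (3068 + 485) - 3345 = 3553 - 3345 = 208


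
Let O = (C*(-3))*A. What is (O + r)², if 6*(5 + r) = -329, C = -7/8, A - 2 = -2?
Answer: 128881/36 ≈ 3580.0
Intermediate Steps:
A = 0 (A = 2 - 2 = 0)
C = -7/8 (C = -7*⅛ = -7/8 ≈ -0.87500)
r = -359/6 (r = -5 + (⅙)*(-329) = -5 - 329/6 = -359/6 ≈ -59.833)
O = 0 (O = -7/8*(-3)*0 = (21/8)*0 = 0)
(O + r)² = (0 - 359/6)² = (-359/6)² = 128881/36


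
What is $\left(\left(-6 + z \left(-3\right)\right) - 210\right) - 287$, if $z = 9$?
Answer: $-530$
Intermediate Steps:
$\left(\left(-6 + z \left(-3\right)\right) - 210\right) - 287 = \left(\left(-6 + 9 \left(-3\right)\right) - 210\right) - 287 = \left(\left(-6 - 27\right) - 210\right) - 287 = \left(-33 - 210\right) - 287 = -243 - 287 = -530$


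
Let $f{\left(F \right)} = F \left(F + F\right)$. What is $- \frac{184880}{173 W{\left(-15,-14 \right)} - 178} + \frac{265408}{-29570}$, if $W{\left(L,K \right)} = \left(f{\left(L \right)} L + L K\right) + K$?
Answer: $- \frac{7387776964}{838324285} \approx -8.8125$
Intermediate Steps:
$f{\left(F \right)} = 2 F^{2}$ ($f{\left(F \right)} = F 2 F = 2 F^{2}$)
$W{\left(L,K \right)} = K + 2 L^{3} + K L$ ($W{\left(L,K \right)} = \left(2 L^{2} L + L K\right) + K = \left(2 L^{3} + K L\right) + K = K + 2 L^{3} + K L$)
$- \frac{184880}{173 W{\left(-15,-14 \right)} - 178} + \frac{265408}{-29570} = - \frac{184880}{173 \left(-14 + 2 \left(-15\right)^{3} - -210\right) - 178} + \frac{265408}{-29570} = - \frac{184880}{173 \left(-14 + 2 \left(-3375\right) + 210\right) - 178} + 265408 \left(- \frac{1}{29570}\right) = - \frac{184880}{173 \left(-14 - 6750 + 210\right) - 178} - \frac{132704}{14785} = - \frac{184880}{173 \left(-6554\right) - 178} - \frac{132704}{14785} = - \frac{184880}{-1133842 - 178} - \frac{132704}{14785} = - \frac{184880}{-1134020} - \frac{132704}{14785} = \left(-184880\right) \left(- \frac{1}{1134020}\right) - \frac{132704}{14785} = \frac{9244}{56701} - \frac{132704}{14785} = - \frac{7387776964}{838324285}$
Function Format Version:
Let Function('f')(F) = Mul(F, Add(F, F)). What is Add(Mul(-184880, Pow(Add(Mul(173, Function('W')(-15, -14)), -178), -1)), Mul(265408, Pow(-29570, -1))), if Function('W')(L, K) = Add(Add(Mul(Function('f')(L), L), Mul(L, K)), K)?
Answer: Rational(-7387776964, 838324285) ≈ -8.8125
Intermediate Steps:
Function('f')(F) = Mul(2, Pow(F, 2)) (Function('f')(F) = Mul(F, Mul(2, F)) = Mul(2, Pow(F, 2)))
Function('W')(L, K) = Add(K, Mul(2, Pow(L, 3)), Mul(K, L)) (Function('W')(L, K) = Add(Add(Mul(Mul(2, Pow(L, 2)), L), Mul(L, K)), K) = Add(Add(Mul(2, Pow(L, 3)), Mul(K, L)), K) = Add(K, Mul(2, Pow(L, 3)), Mul(K, L)))
Add(Mul(-184880, Pow(Add(Mul(173, Function('W')(-15, -14)), -178), -1)), Mul(265408, Pow(-29570, -1))) = Add(Mul(-184880, Pow(Add(Mul(173, Add(-14, Mul(2, Pow(-15, 3)), Mul(-14, -15))), -178), -1)), Mul(265408, Pow(-29570, -1))) = Add(Mul(-184880, Pow(Add(Mul(173, Add(-14, Mul(2, -3375), 210)), -178), -1)), Mul(265408, Rational(-1, 29570))) = Add(Mul(-184880, Pow(Add(Mul(173, Add(-14, -6750, 210)), -178), -1)), Rational(-132704, 14785)) = Add(Mul(-184880, Pow(Add(Mul(173, -6554), -178), -1)), Rational(-132704, 14785)) = Add(Mul(-184880, Pow(Add(-1133842, -178), -1)), Rational(-132704, 14785)) = Add(Mul(-184880, Pow(-1134020, -1)), Rational(-132704, 14785)) = Add(Mul(-184880, Rational(-1, 1134020)), Rational(-132704, 14785)) = Add(Rational(9244, 56701), Rational(-132704, 14785)) = Rational(-7387776964, 838324285)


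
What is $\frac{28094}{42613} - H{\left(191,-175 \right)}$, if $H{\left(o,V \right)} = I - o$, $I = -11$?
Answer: $\frac{8635920}{42613} \approx 202.66$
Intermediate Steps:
$H{\left(o,V \right)} = -11 - o$
$\frac{28094}{42613} - H{\left(191,-175 \right)} = \frac{28094}{42613} - \left(-11 - 191\right) = 28094 \cdot \frac{1}{42613} - \left(-11 - 191\right) = \frac{28094}{42613} - -202 = \frac{28094}{42613} + 202 = \frac{8635920}{42613}$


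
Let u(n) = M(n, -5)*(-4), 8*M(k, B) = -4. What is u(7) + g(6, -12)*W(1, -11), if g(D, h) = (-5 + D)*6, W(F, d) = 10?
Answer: 62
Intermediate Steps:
M(k, B) = -½ (M(k, B) = (⅛)*(-4) = -½)
u(n) = 2 (u(n) = -½*(-4) = 2)
g(D, h) = -30 + 6*D
u(7) + g(6, -12)*W(1, -11) = 2 + (-30 + 6*6)*10 = 2 + (-30 + 36)*10 = 2 + 6*10 = 2 + 60 = 62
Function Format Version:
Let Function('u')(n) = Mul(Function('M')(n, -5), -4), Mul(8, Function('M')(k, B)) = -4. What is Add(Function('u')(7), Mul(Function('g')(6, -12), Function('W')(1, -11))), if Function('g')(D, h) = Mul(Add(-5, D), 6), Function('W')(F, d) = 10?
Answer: 62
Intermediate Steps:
Function('M')(k, B) = Rational(-1, 2) (Function('M')(k, B) = Mul(Rational(1, 8), -4) = Rational(-1, 2))
Function('u')(n) = 2 (Function('u')(n) = Mul(Rational(-1, 2), -4) = 2)
Function('g')(D, h) = Add(-30, Mul(6, D))
Add(Function('u')(7), Mul(Function('g')(6, -12), Function('W')(1, -11))) = Add(2, Mul(Add(-30, Mul(6, 6)), 10)) = Add(2, Mul(Add(-30, 36), 10)) = Add(2, Mul(6, 10)) = Add(2, 60) = 62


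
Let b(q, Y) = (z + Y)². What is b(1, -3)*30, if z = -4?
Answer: 1470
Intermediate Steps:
b(q, Y) = (-4 + Y)²
b(1, -3)*30 = (-4 - 3)²*30 = (-7)²*30 = 49*30 = 1470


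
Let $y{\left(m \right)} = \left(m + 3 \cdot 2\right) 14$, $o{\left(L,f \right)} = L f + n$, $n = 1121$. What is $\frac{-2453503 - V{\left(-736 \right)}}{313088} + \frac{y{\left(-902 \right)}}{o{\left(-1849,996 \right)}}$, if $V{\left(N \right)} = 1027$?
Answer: $- \frac{2256796681059}{288116570752} \approx -7.8329$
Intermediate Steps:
$o{\left(L,f \right)} = 1121 + L f$ ($o{\left(L,f \right)} = L f + 1121 = 1121 + L f$)
$y{\left(m \right)} = 84 + 14 m$ ($y{\left(m \right)} = \left(m + 6\right) 14 = \left(6 + m\right) 14 = 84 + 14 m$)
$\frac{-2453503 - V{\left(-736 \right)}}{313088} + \frac{y{\left(-902 \right)}}{o{\left(-1849,996 \right)}} = \frac{-2453503 - 1027}{313088} + \frac{84 + 14 \left(-902\right)}{1121 - 1841604} = \left(-2453503 - 1027\right) \frac{1}{313088} + \frac{84 - 12628}{1121 - 1841604} = \left(-2454530\right) \frac{1}{313088} - \frac{12544}{-1840483} = - \frac{1227265}{156544} - - \frac{12544}{1840483} = - \frac{1227265}{156544} + \frac{12544}{1840483} = - \frac{2256796681059}{288116570752}$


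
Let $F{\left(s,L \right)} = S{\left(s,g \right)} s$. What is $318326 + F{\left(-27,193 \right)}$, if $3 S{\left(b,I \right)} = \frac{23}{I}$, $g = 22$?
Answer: $\frac{7002965}{22} \approx 3.1832 \cdot 10^{5}$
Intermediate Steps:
$S{\left(b,I \right)} = \frac{23}{3 I}$ ($S{\left(b,I \right)} = \frac{23 \frac{1}{I}}{3} = \frac{23}{3 I}$)
$F{\left(s,L \right)} = \frac{23 s}{66}$ ($F{\left(s,L \right)} = \frac{23}{3 \cdot 22} s = \frac{23}{3} \cdot \frac{1}{22} s = \frac{23 s}{66}$)
$318326 + F{\left(-27,193 \right)} = 318326 + \frac{23}{66} \left(-27\right) = 318326 - \frac{207}{22} = \frac{7002965}{22}$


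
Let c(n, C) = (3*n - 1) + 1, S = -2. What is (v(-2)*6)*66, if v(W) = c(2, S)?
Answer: 2376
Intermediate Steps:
c(n, C) = 3*n (c(n, C) = (-1 + 3*n) + 1 = 3*n)
v(W) = 6 (v(W) = 3*2 = 6)
(v(-2)*6)*66 = (6*6)*66 = 36*66 = 2376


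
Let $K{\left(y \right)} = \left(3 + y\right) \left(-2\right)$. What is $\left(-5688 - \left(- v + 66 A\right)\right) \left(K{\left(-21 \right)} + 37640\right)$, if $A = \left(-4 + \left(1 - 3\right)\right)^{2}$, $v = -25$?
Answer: $-304761164$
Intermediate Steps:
$K{\left(y \right)} = -6 - 2 y$
$A = 36$ ($A = \left(-4 - 2\right)^{2} = \left(-6\right)^{2} = 36$)
$\left(-5688 - \left(- v + 66 A\right)\right) \left(K{\left(-21 \right)} + 37640\right) = \left(-5688 - 2401\right) \left(\left(-6 - -42\right) + 37640\right) = \left(-5688 - 2401\right) \left(\left(-6 + 42\right) + 37640\right) = \left(-5688 - 2401\right) \left(36 + 37640\right) = \left(-8089\right) 37676 = -304761164$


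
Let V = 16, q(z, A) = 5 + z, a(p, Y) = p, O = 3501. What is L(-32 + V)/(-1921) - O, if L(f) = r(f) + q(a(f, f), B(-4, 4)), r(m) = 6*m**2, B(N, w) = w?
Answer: -6726946/1921 ≈ -3501.8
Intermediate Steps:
L(f) = 5 + f + 6*f**2 (L(f) = 6*f**2 + (5 + f) = 5 + f + 6*f**2)
L(-32 + V)/(-1921) - O = (5 + (-32 + 16) + 6*(-32 + 16)**2)/(-1921) - 1*3501 = (5 - 16 + 6*(-16)**2)*(-1/1921) - 3501 = (5 - 16 + 6*256)*(-1/1921) - 3501 = (5 - 16 + 1536)*(-1/1921) - 3501 = 1525*(-1/1921) - 3501 = -1525/1921 - 3501 = -6726946/1921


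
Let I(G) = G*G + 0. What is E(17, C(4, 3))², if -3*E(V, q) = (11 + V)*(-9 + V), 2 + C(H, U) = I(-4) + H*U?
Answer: 50176/9 ≈ 5575.1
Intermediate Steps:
I(G) = G² (I(G) = G² + 0 = G²)
C(H, U) = 14 + H*U (C(H, U) = -2 + ((-4)² + H*U) = -2 + (16 + H*U) = 14 + H*U)
E(V, q) = -(-9 + V)*(11 + V)/3 (E(V, q) = -(11 + V)*(-9 + V)/3 = -(-9 + V)*(11 + V)/3)
E(17, C(4, 3))² = (33 - ⅔*17 - ⅓*17²)² = (33 - 34/3 - ⅓*289)² = (33 - 34/3 - 289/3)² = (-224/3)² = 50176/9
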